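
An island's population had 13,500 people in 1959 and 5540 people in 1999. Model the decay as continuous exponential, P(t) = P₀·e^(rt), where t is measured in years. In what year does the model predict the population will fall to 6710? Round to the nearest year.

year 1990

r = ln(5540/13500) / 40 = -0.8907/40 ≈ -0.022267 per year
t = ln(6710/13500) / r = -0.69909/-0.022267 ≈ 31.4 years after 1959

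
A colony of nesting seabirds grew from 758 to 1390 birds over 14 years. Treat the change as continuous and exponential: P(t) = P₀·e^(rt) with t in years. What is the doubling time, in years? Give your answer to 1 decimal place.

doubling time ≈ 16.0 years

r = ln(1390/758) / 14 = ln(1.83377) / 14 ≈ 0.043313 per year
doubling time = ln 2 / |r| = 0.69315 / 0.043313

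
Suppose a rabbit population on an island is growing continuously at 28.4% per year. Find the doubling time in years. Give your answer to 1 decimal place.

doubling time ≈ 2.4 years

doubling time = ln(2) / |r| = 0.69315 / 0.284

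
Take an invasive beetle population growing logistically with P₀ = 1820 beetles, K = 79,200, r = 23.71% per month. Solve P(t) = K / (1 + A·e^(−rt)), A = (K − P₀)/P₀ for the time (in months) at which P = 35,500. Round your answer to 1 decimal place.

t ≈ 14.9 months

A = (79200 − 1820)/1820 = 42.51648
35500 = 79200/(1 + 42.51648·e^(−0.2371t)) → 1 + 42.51648·e^(−0.2371t) = 2.23099
e^(−0.2371t) = 0.028953 → t = ln(34.53856)/0.2371 = 3.54208/0.2371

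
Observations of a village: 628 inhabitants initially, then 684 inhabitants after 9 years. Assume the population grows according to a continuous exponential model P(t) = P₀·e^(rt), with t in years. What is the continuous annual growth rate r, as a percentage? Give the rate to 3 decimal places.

684 = 628 · e^(r·9)
e^(9r) = 684/628 = 1.08917
r = ln(1.08917) / 9 = 0.08542 / 9

r ≈ 0.949% per year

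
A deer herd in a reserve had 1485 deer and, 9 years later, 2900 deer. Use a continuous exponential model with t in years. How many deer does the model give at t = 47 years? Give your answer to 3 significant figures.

≈ 48,900 deer

r = ln(2900/1485) / 9 ≈ 0.074366 per year
P(47) = 1485 · e^(0.074366·47) = 1485 · 32.95728 ≈ 48941.56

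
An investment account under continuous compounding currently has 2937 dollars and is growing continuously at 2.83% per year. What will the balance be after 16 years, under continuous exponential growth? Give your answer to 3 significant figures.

P(16) = 2937 · e^(0.0283·16) = 2937 · e^(0.4528)
= 2937 · 1.57271 ≈ 4619.05

≈ 4,620 dollars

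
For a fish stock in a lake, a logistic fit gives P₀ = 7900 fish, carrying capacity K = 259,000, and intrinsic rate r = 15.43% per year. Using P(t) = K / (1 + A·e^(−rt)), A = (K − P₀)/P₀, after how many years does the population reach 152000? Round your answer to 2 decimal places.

t ≈ 24.69 years

A = (259000 − 7900)/7900 = 31.78481
152000 = 259000/(1 + 31.78481·e^(−0.1543t)) → 1 + 31.78481·e^(−0.1543t) = 1.70395
e^(−0.1543t) = 0.022147 → t = ln(45.15225)/0.1543 = 3.81004/0.1543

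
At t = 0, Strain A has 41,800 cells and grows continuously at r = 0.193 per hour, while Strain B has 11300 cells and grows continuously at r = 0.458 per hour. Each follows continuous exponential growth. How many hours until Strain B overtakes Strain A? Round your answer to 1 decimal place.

41800·e^(0.193t) = 11300·e^(0.458t)
41800/11300 = e^((0.458 − 0.193)t) → ln(3.69912) = 0.265·t
t = 1.30809 / 0.265

t ≈ 4.9 hours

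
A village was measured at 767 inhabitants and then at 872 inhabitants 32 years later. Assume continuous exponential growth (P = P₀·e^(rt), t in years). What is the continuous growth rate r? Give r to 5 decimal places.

r ≈ 0.00401 per year

872 = 767 · e^(r·32)
e^(32r) = 872/767 = 1.1369
r = ln(1.1369) / 32 = 0.1283 / 32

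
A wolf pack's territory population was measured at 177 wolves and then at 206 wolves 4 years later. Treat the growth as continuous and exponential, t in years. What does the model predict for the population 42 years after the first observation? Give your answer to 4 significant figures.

r = ln(206/177) / 4 ≈ 0.037932 per year
P(42) = 177 · e^(0.037932·42) = 177 · 4.91911 ≈ 870.68

≈ 870.7 wolves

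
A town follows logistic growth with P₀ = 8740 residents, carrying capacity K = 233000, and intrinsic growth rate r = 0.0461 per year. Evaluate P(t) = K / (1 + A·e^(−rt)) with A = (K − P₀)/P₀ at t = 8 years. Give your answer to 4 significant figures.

A = (233000 − 8740)/8740 = 25.65904
P(8) = 233000 / (1 + 25.65904·e^(−0.0461·8)) = 233000 / (1 + 25.65904·0.691564)
= 233000 / 18.74486 ≈ 12430.07

≈ 12,430 residents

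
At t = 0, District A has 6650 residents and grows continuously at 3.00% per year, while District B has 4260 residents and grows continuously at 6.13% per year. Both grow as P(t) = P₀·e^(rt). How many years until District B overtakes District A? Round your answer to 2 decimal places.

t ≈ 14.23 years

6650·e^(0.03t) = 4260·e^(0.0613t)
6650/4260 = e^((0.0613 − 0.03)t) → ln(1.56103) = 0.0313·t
t = 0.44535 / 0.0313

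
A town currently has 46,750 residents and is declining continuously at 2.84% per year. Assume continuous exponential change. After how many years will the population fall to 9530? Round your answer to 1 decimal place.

t ≈ 56.0 years

9530 = 46750 · e^(-0.0284·t)
t = ln(9530/46750) / -0.0284 = ln(0.20385) / -0.0284 = -1.59037 / -0.0284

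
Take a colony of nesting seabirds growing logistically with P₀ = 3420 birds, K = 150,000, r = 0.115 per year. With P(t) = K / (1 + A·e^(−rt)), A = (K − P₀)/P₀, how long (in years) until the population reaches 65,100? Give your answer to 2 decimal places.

A = (150000 − 3420)/3420 = 42.85965
65100 = 150000/(1 + 42.85965·e^(−0.115t)) → 1 + 42.85965·e^(−0.115t) = 2.30415
e^(−0.115t) = 0.030428 → t = ln(32.86411)/0.115 = 3.49238/0.115

t ≈ 30.37 years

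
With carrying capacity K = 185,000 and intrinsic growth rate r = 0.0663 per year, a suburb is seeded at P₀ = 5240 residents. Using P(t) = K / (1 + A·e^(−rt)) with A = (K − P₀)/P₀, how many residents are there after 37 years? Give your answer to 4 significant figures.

≈ 46,820 residents

A = (185000 − 5240)/5240 = 34.30534
P(37) = 185000 / (1 + 34.30534·e^(−0.0663·37)) = 185000 / (1 + 34.30534·0.086026)
= 185000 / 3.95117 ≈ 46821.59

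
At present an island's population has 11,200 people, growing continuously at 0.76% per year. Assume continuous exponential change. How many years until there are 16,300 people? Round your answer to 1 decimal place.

t ≈ 49.4 years

16300 = 11200 · e^(0.0076·t)
t = ln(16300/11200) / 0.0076 = ln(1.45536) / 0.0076 = 0.37525 / 0.0076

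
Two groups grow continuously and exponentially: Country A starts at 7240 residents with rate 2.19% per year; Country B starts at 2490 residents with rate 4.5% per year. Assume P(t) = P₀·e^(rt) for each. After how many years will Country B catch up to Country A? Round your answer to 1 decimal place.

7240·e^(0.0219t) = 2490·e^(0.045t)
7240/2490 = e^((0.045 − 0.0219)t) → ln(2.90763) = 0.0231·t
t = 1.06734 / 0.0231

t ≈ 46.2 years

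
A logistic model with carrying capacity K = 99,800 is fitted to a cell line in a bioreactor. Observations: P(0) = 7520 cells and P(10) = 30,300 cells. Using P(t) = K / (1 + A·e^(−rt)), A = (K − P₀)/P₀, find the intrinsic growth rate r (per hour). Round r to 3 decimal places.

A = (99800 − 7520)/7520 = 12.27128
30300 = 99800/(1 + 12.27128·e^(−r·10)) → e^(−10r) = (3.29373 − 1)/12.27128 = 0.186919
r = −ln(0.186919)/10 = 1.67708/10

r ≈ 0.168 per hour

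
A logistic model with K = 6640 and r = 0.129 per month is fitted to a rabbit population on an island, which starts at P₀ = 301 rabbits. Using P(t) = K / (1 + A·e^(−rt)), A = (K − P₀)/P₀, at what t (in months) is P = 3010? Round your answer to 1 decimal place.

t ≈ 22.2 months

A = (6640 − 301)/301 = 21.0598
3010 = 6640/(1 + 21.0598·e^(−0.129t)) → 1 + 21.0598·e^(−0.129t) = 2.20598
e^(−0.129t) = 0.057265 → t = ln(17.46281)/0.129 = 2.86007/0.129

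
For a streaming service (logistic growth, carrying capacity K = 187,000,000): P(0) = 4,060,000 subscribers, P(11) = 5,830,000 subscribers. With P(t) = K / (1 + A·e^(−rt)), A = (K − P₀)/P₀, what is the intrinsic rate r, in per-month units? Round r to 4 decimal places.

A = (187000000 − 4060000)/4060000 = 45.05911
5830000 = 187000000/(1 + 45.05911·e^(−r·11)) → e^(−11r) = (32.07547 − 1)/45.05911 = 0.68966
r = −ln(0.68966)/11 = 0.37156/11

r ≈ 0.0338 per month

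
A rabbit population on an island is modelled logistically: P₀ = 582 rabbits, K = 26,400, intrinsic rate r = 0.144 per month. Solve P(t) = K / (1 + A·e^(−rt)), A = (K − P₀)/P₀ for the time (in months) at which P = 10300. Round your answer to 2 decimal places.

t ≈ 23.23 months

A = (26400 − 582)/582 = 44.36082
10300 = 26400/(1 + 44.36082·e^(−0.144t)) → 1 + 44.36082·e^(−0.144t) = 2.56311
e^(−0.144t) = 0.035236 → t = ln(28.37991)/0.144 = 3.34568/0.144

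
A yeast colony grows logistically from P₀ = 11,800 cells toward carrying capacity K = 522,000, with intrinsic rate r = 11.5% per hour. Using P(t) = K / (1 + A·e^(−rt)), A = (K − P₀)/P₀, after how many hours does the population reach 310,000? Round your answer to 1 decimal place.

A = (522000 − 11800)/11800 = 43.23729
310000 = 522000/(1 + 43.23729·e^(−0.115t)) → 1 + 43.23729·e^(−0.115t) = 1.68387
e^(−0.115t) = 0.015817 → t = ln(63.22434)/0.115 = 4.14669/0.115

t ≈ 36.1 hours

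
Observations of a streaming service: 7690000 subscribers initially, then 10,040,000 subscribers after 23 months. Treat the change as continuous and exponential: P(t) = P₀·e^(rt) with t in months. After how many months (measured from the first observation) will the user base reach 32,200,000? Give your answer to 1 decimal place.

r = ln(10040000/7690000) / 23 ≈ 0.011594 per month
t = ln(32200000/7690000) / r = 1.43205 / 0.011594 ≈ 123.519

t ≈ 123.5 months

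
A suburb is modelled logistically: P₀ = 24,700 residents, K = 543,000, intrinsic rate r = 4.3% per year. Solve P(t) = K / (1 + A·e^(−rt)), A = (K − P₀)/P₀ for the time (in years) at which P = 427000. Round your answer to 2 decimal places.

t ≈ 101.09 years

A = (543000 − 24700)/24700 = 20.98381
427000 = 543000/(1 + 20.98381·e^(−0.043t)) → 1 + 20.98381·e^(−0.043t) = 1.27166
e^(−0.043t) = 0.012946 → t = ln(77.24211)/0.043 = 4.34694/0.043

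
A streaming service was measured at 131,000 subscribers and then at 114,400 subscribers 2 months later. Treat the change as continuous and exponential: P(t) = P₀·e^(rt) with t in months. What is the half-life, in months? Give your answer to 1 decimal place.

half-life ≈ 10.2 months

r = ln(114400/131000) / 2 = ln(0.87328) / 2 ≈ -0.067748 per month
half-life = ln 2 / |r| = 0.69315 / 0.067748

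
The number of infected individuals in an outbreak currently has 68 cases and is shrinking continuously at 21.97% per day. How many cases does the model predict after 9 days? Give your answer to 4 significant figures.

P(9) = 68 · e^(-0.2197·9) = 68 · e^(-1.9773)
= 68 · 0.13844 ≈ 9.41

≈ 9.414 cases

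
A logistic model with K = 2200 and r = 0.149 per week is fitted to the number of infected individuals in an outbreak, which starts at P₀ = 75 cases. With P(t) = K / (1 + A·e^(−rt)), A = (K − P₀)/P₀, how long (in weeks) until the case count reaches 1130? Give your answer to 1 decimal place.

A = (2200 − 75)/75 = 28.33333
1130 = 2200/(1 + 28.33333·e^(−0.149t)) → 1 + 28.33333·e^(−0.149t) = 1.9469
e^(−0.149t) = 0.03342 → t = ln(29.92212)/0.149 = 3.3986/0.149

t ≈ 22.8 weeks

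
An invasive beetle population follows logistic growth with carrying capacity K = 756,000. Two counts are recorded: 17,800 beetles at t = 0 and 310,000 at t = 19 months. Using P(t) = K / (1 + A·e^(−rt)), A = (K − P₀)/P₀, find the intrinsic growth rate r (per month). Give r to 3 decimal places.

r ≈ 0.177 per month

A = (756000 − 17800)/17800 = 41.47191
310000 = 756000/(1 + 41.47191·e^(−r·19)) → e^(−19r) = (2.43871 − 1)/41.47191 = 0.034691
r = −ln(0.034691)/19 = 3.36127/19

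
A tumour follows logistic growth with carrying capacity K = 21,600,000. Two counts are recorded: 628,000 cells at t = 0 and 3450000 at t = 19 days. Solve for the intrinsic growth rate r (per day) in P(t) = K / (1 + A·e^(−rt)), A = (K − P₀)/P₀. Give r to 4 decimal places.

r ≈ 0.0973 per day

A = (21600000 − 628000)/628000 = 33.3949
3450000 = 21600000/(1 + 33.3949·e^(−r·19)) → e^(−19r) = (6.26087 − 1)/33.3949 = 0.157535
r = −ln(0.157535)/19 = 1.84811/19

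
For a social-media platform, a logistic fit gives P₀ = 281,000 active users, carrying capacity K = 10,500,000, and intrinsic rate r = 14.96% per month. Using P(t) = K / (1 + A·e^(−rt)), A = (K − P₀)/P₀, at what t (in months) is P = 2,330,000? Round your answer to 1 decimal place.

A = (10500000 − 281000)/281000 = 36.36655
2330000 = 10500000/(1 + 36.36655·e^(−0.1496t)) → 1 + 36.36655·e^(−0.1496t) = 4.50644
e^(−0.1496t) = 0.096419 → t = ln(10.37137)/0.1496 = 2.33905/0.1496

t ≈ 15.6 months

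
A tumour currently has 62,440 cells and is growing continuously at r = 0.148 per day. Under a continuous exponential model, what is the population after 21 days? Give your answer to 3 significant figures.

P(21) = 62440 · e^(0.148·21) = 62440 · e^(3.108)
= 62440 · 22.37625 ≈ 1397172.87

≈ 1,400,000 cells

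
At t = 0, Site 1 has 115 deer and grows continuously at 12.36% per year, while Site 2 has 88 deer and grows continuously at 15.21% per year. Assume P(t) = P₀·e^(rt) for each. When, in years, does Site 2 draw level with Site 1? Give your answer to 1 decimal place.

t ≈ 9.4 years

115·e^(0.1236t) = 88·e^(0.1521t)
115/88 = e^((0.1521 − 0.1236)t) → ln(1.30682) = 0.0285·t
t = 0.2676 / 0.0285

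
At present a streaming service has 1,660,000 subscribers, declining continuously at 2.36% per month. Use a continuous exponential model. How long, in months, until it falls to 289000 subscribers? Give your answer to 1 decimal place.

t ≈ 74.1 months

289000 = 1660000 · e^(-0.0236·t)
t = ln(289000/1660000) / -0.0236 = ln(0.1741) / -0.0236 = -1.74815 / -0.0236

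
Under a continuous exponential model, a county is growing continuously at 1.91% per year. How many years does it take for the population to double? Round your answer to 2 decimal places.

doubling time = ln(2) / |r| = 0.69315 / 0.0191

doubling time ≈ 36.29 years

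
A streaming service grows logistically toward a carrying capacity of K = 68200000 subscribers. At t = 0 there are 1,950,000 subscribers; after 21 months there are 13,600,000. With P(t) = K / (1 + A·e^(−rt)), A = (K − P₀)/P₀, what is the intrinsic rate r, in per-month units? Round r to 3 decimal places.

A = (68200000 − 1950000)/1950000 = 33.97436
13600000 = 68200000/(1 + 33.97436·e^(−r·21)) → e^(−21r) = (5.01471 − 1)/33.97436 = 0.118169
r = −ln(0.118169)/21 = 2.13564/21

r ≈ 0.102 per month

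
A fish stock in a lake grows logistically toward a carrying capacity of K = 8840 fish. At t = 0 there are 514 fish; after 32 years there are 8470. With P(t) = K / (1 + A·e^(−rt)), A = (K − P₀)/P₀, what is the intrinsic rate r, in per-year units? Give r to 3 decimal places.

A = (8840 − 514)/514 = 16.19844
8470 = 8840/(1 + 16.19844·e^(−r·32)) → e^(−32r) = (1.04368 − 1)/16.19844 = 0.002697
r = −ln(0.002697)/32 = 5.9157/32

r ≈ 0.185 per year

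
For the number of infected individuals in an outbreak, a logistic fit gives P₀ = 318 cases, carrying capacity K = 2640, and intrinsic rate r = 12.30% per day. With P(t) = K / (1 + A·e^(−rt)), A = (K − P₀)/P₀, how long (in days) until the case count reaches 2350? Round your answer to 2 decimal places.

A = (2640 − 318)/318 = 7.30189
2350 = 2640/(1 + 7.30189·e^(−0.123t)) → 1 + 7.30189·e^(−0.123t) = 1.1234
e^(−0.123t) = 0.0169 → t = ln(59.17046)/0.123 = 4.08042/0.123

t ≈ 33.17 days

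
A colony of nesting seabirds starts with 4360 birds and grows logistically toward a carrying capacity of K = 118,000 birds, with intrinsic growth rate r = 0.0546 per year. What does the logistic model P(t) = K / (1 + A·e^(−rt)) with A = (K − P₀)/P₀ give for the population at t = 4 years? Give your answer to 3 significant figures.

≈ 5,380 birds

A = (118000 − 4360)/4360 = 26.06422
P(4) = 118000 / (1 + 26.06422·e^(−0.0546·4)) = 118000 / (1 + 26.06422·0.803804)
= 118000 / 21.95052 ≈ 5375.73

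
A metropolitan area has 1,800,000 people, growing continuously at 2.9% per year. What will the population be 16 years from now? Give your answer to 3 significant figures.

P(16) = 1800000 · e^(0.029·16) = 1800000 · e^(0.464)
= 1800000 · 1.59042 ≈ 2862761.35

≈ 2,860,000 people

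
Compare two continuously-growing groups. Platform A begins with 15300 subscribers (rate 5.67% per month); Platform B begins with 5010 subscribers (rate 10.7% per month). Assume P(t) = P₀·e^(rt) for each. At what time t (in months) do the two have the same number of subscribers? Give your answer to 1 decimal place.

t ≈ 22.2 months

15300·e^(0.0567t) = 5010·e^(0.107t)
15300/5010 = e^((0.107 − 0.0567)t) → ln(3.05389) = 0.0503·t
t = 1.11642 / 0.0503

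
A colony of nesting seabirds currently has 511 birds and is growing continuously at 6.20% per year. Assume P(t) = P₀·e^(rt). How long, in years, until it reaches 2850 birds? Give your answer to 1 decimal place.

t ≈ 27.7 years

2850 = 511 · e^(0.062·t)
t = ln(2850/511) / 0.062 = ln(5.5773) / 0.062 = 1.7187 / 0.062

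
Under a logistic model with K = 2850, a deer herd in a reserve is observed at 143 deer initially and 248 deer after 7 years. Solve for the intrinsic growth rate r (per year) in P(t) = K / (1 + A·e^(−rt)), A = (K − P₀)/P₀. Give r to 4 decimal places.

r ≈ 0.0843 per year

A = (2850 − 143)/143 = 18.93007
248 = 2850/(1 + 18.93007·e^(−r·7)) → e^(−7r) = (11.49194 − 1)/18.93007 = 0.554247
r = −ln(0.554247)/7 = 0.59014/7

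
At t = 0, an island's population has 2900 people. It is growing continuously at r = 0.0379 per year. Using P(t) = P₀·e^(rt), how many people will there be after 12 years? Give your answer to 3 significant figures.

P(12) = 2900 · e^(0.0379·12) = 2900 · e^(0.4548)
= 2900 · 1.57586 ≈ 4569.99

≈ 4,570 people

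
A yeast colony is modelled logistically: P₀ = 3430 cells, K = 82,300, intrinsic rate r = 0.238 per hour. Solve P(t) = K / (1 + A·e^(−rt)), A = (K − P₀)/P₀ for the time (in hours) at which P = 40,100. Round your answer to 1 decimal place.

A = (82300 − 3430)/3430 = 22.99417
40100 = 82300/(1 + 22.99417·e^(−0.238t)) → 1 + 22.99417·e^(−0.238t) = 2.05237
e^(−0.238t) = 0.045767 → t = ln(21.84991)/0.238 = 3.0842/0.238

t ≈ 13.0 hours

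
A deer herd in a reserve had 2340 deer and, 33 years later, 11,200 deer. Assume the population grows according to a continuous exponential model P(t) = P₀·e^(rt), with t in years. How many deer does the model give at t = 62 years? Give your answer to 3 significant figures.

≈ 44,300 deer

r = ln(11200/2340) / 33 ≈ 0.047447 per year
P(62) = 2340 · e^(0.047447·62) = 2340 · 18.94872 ≈ 44340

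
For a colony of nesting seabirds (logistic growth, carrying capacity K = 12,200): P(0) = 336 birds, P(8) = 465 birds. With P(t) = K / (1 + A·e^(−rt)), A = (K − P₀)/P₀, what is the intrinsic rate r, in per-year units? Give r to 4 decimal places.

A = (12200 − 336)/336 = 35.30952
465 = 12200/(1 + 35.30952·e^(−r·8)) → e^(−8r) = (26.23656 − 1)/35.30952 = 0.714724
r = −ln(0.714724)/8 = 0.33586/8

r ≈ 0.0420 per year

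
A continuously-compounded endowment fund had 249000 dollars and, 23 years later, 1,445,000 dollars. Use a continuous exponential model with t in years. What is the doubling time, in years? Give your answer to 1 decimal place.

r = ln(1445000/249000) / 23 = ln(5.80321) / 23 ≈ 0.076453 per year
doubling time = ln 2 / |r| = 0.69315 / 0.076453

doubling time ≈ 9.1 years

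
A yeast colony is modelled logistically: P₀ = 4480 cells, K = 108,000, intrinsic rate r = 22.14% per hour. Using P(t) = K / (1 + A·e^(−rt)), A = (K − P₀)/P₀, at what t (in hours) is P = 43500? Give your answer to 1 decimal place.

A = (108000 − 4480)/4480 = 23.10714
43500 = 108000/(1 + 23.10714·e^(−0.2214t)) → 1 + 23.10714·e^(−0.2214t) = 2.48276
e^(−0.2214t) = 0.064169 → t = ln(15.58389)/0.2214 = 2.74624/0.2214

t ≈ 12.4 hours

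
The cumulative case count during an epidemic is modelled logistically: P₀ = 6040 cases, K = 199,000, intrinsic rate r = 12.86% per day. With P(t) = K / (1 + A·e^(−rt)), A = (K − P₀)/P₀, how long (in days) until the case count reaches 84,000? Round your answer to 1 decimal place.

t ≈ 24.5 days

A = (199000 − 6040)/6040 = 31.94702
84000 = 199000/(1 + 31.94702·e^(−0.1286t)) → 1 + 31.94702·e^(−0.1286t) = 2.36905
e^(−0.1286t) = 0.042854 → t = ln(23.33521)/0.1286 = 3.14996/0.1286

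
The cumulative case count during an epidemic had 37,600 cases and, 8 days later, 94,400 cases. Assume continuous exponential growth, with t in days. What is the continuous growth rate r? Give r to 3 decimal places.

r ≈ 0.115 per day

94400 = 37600 · e^(r·8)
e^(8r) = 94400/37600 = 2.51064
r = ln(2.51064) / 8 = 0.92054 / 8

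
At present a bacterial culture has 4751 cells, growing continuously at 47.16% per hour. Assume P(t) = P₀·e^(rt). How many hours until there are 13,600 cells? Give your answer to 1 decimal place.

13600 = 4751 · e^(0.4716·t)
t = ln(13600/4751) / 0.4716 = ln(2.86256) / 0.4716 = 1.05171 / 0.4716

t ≈ 2.2 hours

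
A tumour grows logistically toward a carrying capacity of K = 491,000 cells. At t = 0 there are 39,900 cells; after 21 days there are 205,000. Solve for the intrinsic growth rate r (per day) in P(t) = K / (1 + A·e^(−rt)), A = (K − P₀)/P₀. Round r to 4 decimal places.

A = (491000 − 39900)/39900 = 11.30576
205000 = 491000/(1 + 11.30576·e^(−r·21)) → e^(−21r) = (2.39512 − 1)/11.30576 = 0.123399
r = −ln(0.123399)/21 = 2.09233/21

r ≈ 0.0996 per day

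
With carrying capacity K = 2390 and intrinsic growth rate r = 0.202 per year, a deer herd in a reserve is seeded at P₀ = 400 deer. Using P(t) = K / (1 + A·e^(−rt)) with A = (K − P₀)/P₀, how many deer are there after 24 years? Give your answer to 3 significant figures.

A = (2390 − 400)/400 = 4.975
P(24) = 2390 / (1 + 4.975·e^(−0.202·24)) = 2390 / (1 + 4.975·0.007844)
= 2390 / 1.03902 ≈ 2300.24

≈ 2,300 deer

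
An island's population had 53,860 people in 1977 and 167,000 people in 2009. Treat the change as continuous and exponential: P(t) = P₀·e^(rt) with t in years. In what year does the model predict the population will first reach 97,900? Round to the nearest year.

year 1994

r = ln(167000/53860) / 32 = 1.13161/32 ≈ 0.035363 per year
t = ln(97900/53860) / r = 0.59756/0.035363 ≈ 16.9 years after 1977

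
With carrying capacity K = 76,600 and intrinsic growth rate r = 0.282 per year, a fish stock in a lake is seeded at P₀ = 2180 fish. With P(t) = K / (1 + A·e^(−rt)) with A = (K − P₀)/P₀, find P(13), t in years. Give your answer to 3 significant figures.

≈ 40,900 fish

A = (76600 − 2180)/2180 = 34.13761
P(13) = 76600 / (1 + 34.13761·e^(−0.282·13)) = 76600 / (1 + 34.13761·0.025579)
= 76600 / 1.87319 ≈ 40892.77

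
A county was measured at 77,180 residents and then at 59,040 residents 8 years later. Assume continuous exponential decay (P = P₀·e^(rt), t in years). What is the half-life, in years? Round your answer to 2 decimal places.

half-life ≈ 20.70 years

r = ln(59040/77180) / 8 = ln(0.76497) / 8 ≈ -0.033491 per year
half-life = ln 2 / |r| = 0.69315 / 0.033491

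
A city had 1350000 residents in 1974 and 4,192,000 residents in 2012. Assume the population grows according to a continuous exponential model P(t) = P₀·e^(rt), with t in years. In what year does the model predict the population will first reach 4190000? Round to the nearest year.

year 2012

r = ln(4192000/1350000) / 38 = 1.13307/38 ≈ 0.029818 per year
t = ln(4190000/1350000) / r = 1.1326/0.029818 ≈ 37.98 years after 1974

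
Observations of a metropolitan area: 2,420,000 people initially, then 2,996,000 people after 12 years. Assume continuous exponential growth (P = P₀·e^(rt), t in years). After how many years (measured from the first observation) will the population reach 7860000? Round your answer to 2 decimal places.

t ≈ 66.21 years

r = ln(2996000/2420000) / 12 ≈ 0.017793 per year
t = ln(7860000/2420000) / r = 1.17802 / 0.017793 ≈ 66.209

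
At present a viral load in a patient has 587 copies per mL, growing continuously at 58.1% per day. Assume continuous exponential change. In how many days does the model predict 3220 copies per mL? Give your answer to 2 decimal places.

3220 = 587 · e^(0.581·t)
t = ln(3220/587) / 0.581 = ln(5.48552) / 0.581 = 1.70211 / 0.581

t ≈ 2.93 days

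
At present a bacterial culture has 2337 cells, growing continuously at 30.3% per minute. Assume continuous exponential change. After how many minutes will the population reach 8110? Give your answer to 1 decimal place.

8110 = 2337 · e^(0.303·t)
t = ln(8110/2337) / 0.303 = ln(3.47026) / 0.303 = 1.24423 / 0.303

t ≈ 4.1 minutes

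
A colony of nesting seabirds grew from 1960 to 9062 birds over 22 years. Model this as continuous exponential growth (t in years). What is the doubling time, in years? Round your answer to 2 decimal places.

r = ln(9062/1960) / 22 = ln(4.62347) / 22 ≈ 0.069598 per year
doubling time = ln 2 / |r| = 0.69315 / 0.069598

doubling time ≈ 9.96 years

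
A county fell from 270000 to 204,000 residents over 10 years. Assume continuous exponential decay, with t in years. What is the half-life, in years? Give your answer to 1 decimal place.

r = ln(204000/270000) / 10 = ln(0.75556) / 10 ≈ -0.02803 per year
half-life = ln 2 / |r| = 0.69315 / 0.02803

half-life ≈ 24.7 years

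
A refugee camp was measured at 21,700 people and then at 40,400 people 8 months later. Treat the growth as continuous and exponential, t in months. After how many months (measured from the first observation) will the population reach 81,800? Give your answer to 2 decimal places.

r = ln(40400/21700) / 8 ≈ 0.07769 per month
t = ln(81800/21700) / r = 1.32696 / 0.07769 ≈ 17.08

t ≈ 17.08 months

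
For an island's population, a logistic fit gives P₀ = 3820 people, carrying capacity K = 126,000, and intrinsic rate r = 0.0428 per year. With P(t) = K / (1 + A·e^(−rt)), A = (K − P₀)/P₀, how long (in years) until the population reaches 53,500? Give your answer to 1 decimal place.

A = (126000 − 3820)/3820 = 31.98429
53500 = 126000/(1 + 31.98429·e^(−0.0428t)) → 1 + 31.98429·e^(−0.0428t) = 2.35514
e^(−0.0428t) = 0.042369 → t = ln(23.6022)/0.0428 = 3.16134/0.0428

t ≈ 73.9 years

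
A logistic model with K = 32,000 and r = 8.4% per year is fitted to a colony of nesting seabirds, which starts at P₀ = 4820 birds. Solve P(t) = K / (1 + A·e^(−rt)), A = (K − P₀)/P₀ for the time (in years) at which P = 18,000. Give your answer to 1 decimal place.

A = (32000 − 4820)/4820 = 5.639
18000 = 32000/(1 + 5.639·e^(−0.084t)) → 1 + 5.639·e^(−0.084t) = 1.77778
e^(−0.084t) = 0.137928 → t = ln(7.25015)/0.084 = 1.98102/0.084

t ≈ 23.6 years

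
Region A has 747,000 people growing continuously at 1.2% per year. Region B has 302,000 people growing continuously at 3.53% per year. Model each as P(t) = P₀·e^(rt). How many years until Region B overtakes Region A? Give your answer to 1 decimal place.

747000·e^(0.012t) = 302000·e^(0.0353t)
747000/302000 = e^((0.0353 − 0.012)t) → ln(2.47351) = 0.0233·t
t = 0.90564 / 0.0233

t ≈ 38.9 years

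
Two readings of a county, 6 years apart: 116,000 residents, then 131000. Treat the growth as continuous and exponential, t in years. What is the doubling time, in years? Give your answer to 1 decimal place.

r = ln(131000/116000) / 6 = ln(1.12931) / 6 ≈ 0.020268 per year
doubling time = ln 2 / |r| = 0.69315 / 0.020268

doubling time ≈ 34.2 years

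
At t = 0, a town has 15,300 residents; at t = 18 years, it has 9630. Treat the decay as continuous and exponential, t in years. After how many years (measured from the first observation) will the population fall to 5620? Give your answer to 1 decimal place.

r = ln(9630/15300) / 18 ≈ -0.025721 per year
t = ln(5620/15300) / r = -1.00152 / -0.025721 ≈ 38.939

t ≈ 38.9 years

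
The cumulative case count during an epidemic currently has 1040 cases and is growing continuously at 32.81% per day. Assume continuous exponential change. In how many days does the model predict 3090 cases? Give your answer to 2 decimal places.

t ≈ 3.32 days

3090 = 1040 · e^(0.3281·t)
t = ln(3090/1040) / 0.3281 = ln(2.97115) / 0.3281 = 1.08895 / 0.3281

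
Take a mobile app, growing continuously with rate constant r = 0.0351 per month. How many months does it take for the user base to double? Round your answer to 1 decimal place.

doubling time ≈ 19.7 months

doubling time = ln(2) / |r| = 0.69315 / 0.0351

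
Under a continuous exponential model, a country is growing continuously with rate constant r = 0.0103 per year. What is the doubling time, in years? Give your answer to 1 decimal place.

doubling time = ln(2) / |r| = 0.69315 / 0.0103

doubling time ≈ 67.3 years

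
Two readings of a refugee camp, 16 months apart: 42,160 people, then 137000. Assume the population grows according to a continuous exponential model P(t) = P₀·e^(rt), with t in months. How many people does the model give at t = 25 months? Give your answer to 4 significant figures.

≈ 265,800 people

r = ln(137000/42160) / 16 ≈ 0.073657 per month
P(25) = 42160 · e^(0.073657·25) = 42160 · 6.30549 ≈ 265839.37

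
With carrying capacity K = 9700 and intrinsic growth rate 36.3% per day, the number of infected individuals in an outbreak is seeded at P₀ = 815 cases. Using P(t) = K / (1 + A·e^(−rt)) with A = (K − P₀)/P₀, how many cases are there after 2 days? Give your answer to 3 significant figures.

≈ 1,550 cases

A = (9700 − 815)/815 = 10.90184
P(2) = 9700 / (1 + 10.90184·e^(−0.363·2)) = 9700 / (1 + 10.90184·0.48384)
= 9700 / 6.27475 ≈ 1545.88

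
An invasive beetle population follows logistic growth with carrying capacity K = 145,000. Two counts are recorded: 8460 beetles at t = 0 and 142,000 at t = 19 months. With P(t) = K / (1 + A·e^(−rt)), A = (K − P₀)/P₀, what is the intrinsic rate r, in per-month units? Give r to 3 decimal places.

A = (145000 − 8460)/8460 = 16.13948
142000 = 145000/(1 + 16.13948·e^(−r·19)) → e^(−19r) = (1.02113 − 1)/16.13948 = 0.001309
r = −ln(0.001309)/19 = 6.63848/19

r ≈ 0.349 per month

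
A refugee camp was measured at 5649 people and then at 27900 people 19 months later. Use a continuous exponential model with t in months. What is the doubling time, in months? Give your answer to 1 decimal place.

doubling time ≈ 8.2 months

r = ln(27900/5649) / 19 = ln(4.93893) / 19 ≈ 0.08406 per month
doubling time = ln 2 / |r| = 0.69315 / 0.08406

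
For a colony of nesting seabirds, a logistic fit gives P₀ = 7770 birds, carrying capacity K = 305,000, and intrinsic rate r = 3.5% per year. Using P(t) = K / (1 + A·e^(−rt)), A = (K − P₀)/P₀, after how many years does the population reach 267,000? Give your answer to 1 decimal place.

t ≈ 159.8 years

A = (305000 − 7770)/7770 = 38.25354
267000 = 305000/(1 + 38.25354·e^(−0.035t)) → 1 + 38.25354·e^(−0.035t) = 1.14232
e^(−0.035t) = 0.00372 → t = ln(268.78145)/0.035 = 5.5939/0.035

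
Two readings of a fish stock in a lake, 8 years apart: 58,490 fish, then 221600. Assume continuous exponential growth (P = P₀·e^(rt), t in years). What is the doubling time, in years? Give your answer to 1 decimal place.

doubling time ≈ 4.2 years

r = ln(221600/58490) / 8 = ln(3.78868) / 8 ≈ 0.166502 per year
doubling time = ln 2 / |r| = 0.69315 / 0.166502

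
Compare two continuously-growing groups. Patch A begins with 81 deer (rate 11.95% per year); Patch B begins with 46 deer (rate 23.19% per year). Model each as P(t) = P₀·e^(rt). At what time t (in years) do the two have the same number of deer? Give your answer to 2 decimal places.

81·e^(0.1195t) = 46·e^(0.2319t)
81/46 = e^((0.2319 − 0.1195)t) → ln(1.76087) = 0.1124·t
t = 0.56581 / 0.1124

t ≈ 5.03 years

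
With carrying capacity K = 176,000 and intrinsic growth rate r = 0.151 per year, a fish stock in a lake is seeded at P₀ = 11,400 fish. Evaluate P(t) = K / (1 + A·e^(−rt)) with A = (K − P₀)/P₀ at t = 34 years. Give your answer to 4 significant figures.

≈ 162,200 fish

A = (176000 − 11400)/11400 = 14.4386
P(34) = 176000 / (1 + 14.4386·e^(−0.151·34)) = 176000 / (1 + 14.4386·0.005893)
= 176000 / 1.08509 ≈ 162199.15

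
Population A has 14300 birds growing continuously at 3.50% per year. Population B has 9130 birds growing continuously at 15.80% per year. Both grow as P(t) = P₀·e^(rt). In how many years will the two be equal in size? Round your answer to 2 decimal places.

14300·e^(0.035t) = 9130·e^(0.158t)
14300/9130 = e^((0.158 − 0.035)t) → ln(1.56627) = 0.123·t
t = 0.44869 / 0.123

t ≈ 3.65 years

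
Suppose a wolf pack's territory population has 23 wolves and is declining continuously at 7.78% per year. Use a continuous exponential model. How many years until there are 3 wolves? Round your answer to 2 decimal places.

t ≈ 26.18 years

3 = 23 · e^(-0.0778·t)
t = ln(3/23) / -0.0778 = ln(0.13043) / -0.0778 = -2.03688 / -0.0778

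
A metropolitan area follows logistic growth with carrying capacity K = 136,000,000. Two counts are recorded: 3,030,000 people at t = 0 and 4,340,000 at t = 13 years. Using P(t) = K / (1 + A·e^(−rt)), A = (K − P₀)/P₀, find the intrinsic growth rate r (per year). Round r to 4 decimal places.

r ≈ 0.0284 per year

A = (136000000 − 3030000)/3030000 = 43.88449
4340000 = 136000000/(1 + 43.88449·e^(−r·13)) → e^(−13r) = (31.33641 − 1)/43.88449 = 0.691279
r = −ln(0.691279)/13 = 0.36921/13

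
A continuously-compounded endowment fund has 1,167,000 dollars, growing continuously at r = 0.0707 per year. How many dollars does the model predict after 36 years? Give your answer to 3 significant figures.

P(36) = 1167000 · e^(0.0707·36) = 1167000 · e^(2.5452)
= 1167000 · 12.74578 ≈ 14874321.74

≈ 14,900,000 dollars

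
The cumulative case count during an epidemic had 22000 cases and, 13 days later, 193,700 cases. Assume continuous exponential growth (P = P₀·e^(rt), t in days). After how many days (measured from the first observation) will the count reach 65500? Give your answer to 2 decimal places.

r = ln(193700/22000) / 13 ≈ 0.167328 per day
t = ln(65500/22000) / r = 1.09101 / 0.167328 ≈ 6.52

t ≈ 6.52 days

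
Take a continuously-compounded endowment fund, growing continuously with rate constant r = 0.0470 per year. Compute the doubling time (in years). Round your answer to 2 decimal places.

doubling time = ln(2) / |r| = 0.69315 / 0.047

doubling time ≈ 14.75 years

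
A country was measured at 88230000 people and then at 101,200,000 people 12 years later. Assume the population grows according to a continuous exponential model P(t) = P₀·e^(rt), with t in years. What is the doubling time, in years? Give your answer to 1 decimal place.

doubling time ≈ 60.6 years

r = ln(101200000/88230000) / 12 = ln(1.147) / 12 ≈ 0.011429 per year
doubling time = ln 2 / |r| = 0.69315 / 0.011429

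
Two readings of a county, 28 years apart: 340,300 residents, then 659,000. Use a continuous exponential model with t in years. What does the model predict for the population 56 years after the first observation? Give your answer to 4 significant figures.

r = ln(659000/340300) / 28 ≈ 0.023603 per year
P(56) = 340300 · e^(0.023603·56) = 340300 · 3.75014 ≈ 1276171.03

≈ 1,276,000 residents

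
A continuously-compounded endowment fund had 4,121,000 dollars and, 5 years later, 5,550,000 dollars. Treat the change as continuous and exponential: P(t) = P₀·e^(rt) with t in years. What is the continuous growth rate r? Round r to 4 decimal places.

r ≈ 0.0595 per year

5550000 = 4121000 · e^(r·5)
e^(5r) = 5550000/4121000 = 1.34676
r = ln(1.34676) / 5 = 0.2977 / 5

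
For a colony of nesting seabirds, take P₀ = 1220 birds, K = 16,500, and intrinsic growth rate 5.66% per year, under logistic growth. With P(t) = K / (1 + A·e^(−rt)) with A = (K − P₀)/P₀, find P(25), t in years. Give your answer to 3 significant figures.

A = (16500 − 1220)/1220 = 12.52459
P(25) = 16500 / (1 + 12.52459·e^(−0.0566·25)) = 16500 / (1 + 12.52459·0.242926)
= 16500 / 4.04254 ≈ 4081.59

≈ 4,080 birds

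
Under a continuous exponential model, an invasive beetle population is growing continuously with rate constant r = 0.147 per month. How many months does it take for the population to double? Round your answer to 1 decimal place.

doubling time ≈ 4.7 months

doubling time = ln(2) / |r| = 0.69315 / 0.147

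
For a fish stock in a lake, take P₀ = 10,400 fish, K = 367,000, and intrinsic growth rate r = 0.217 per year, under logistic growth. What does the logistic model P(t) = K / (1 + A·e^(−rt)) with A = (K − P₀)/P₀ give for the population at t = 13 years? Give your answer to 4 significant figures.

≈ 120,700 fish

A = (367000 − 10400)/10400 = 34.28846
P(13) = 367000 / (1 + 34.28846·e^(−0.217·13)) = 367000 / (1 + 34.28846·0.059546)
= 367000 / 3.04175 ≈ 120654.1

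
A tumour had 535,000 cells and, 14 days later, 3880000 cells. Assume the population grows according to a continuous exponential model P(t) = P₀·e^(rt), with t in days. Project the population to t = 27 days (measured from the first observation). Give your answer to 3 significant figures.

≈ 24,400,000 cells

r = ln(3880000/535000) / 14 ≈ 0.141523 per day
P(27) = 535000 · e^(0.141523·27) = 535000 · 45.65551 ≈ 24425696.64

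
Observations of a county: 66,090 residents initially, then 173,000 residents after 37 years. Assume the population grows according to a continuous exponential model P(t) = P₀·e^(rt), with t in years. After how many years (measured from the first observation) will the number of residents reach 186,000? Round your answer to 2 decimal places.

t ≈ 39.79 years

r = ln(173000/66090) / 37 ≈ 0.026007 per year
t = ln(186000/66090) / r = 1.03473 / 0.026007 ≈ 39.786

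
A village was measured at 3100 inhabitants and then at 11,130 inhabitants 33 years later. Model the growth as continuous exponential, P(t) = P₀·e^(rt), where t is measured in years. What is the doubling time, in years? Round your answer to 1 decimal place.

doubling time ≈ 17.9 years

r = ln(11130/3100) / 33 = ln(3.59032) / 33 ≈ 0.038735 per year
doubling time = ln 2 / |r| = 0.69315 / 0.038735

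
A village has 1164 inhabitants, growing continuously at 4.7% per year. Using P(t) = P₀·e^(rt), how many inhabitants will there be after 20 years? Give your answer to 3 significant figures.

P(20) = 1164 · e^(0.047·20) = 1164 · e^(0.94)
= 1164 · 2.55998 ≈ 2979.82

≈ 2,980 inhabitants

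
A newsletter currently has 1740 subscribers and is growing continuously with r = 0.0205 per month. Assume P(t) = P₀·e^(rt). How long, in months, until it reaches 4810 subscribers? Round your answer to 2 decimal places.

4810 = 1740 · e^(0.0205·t)
t = ln(4810/1740) / 0.0205 = ln(2.76437) / 0.0205 = 1.01681 / 0.0205

t ≈ 49.60 months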